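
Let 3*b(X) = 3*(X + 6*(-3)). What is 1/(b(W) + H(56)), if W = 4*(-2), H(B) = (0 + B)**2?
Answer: 1/3110 ≈ 0.00032154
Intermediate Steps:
H(B) = B**2
W = -8
b(X) = -18 + X (b(X) = (3*(X + 6*(-3)))/3 = (3*(X - 18))/3 = (3*(-18 + X))/3 = (-54 + 3*X)/3 = -18 + X)
1/(b(W) + H(56)) = 1/((-18 - 8) + 56**2) = 1/(-26 + 3136) = 1/3110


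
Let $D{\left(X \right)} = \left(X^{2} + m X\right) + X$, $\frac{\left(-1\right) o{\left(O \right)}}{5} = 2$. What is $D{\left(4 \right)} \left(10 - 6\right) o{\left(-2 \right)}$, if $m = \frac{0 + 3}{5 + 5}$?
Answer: $-848$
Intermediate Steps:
$m = \frac{3}{10} \approx 0.3$
$o{\left(O \right)} = -10$ ($o{\left(O \right)} = \left(-5\right) 2 = -10$)
$D{\left(X \right)} = X^{2} + \frac{13 X}{10}$ ($D{\left(X \right)} = \left(X^{2} + \frac{3 X}{10}\right) + X = X^{2} + \frac{13 X}{10}$)
$D{\left(4 \right)} \left(10 - 6\right) o{\left(-2 \right)} = \frac{1}{10} \cdot 4 \left(13 + 10 \cdot 4\right) \left(10 - 6\right) \left(-10\right) = \frac{1}{10} \cdot 4 \left(13 + 40\right) 4 \left(-10\right) = \frac{1}{10} \cdot 4 \cdot 53 \cdot 4 \left(-10\right) = \frac{106}{5} \cdot 4 \left(-10\right) = \frac{424}{5} \left(-10\right) = -848$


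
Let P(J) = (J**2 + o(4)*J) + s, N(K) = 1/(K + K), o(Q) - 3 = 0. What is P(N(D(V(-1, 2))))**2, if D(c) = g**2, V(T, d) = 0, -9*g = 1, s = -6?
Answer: 49322529/16 ≈ 3.0827e+6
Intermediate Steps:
g = -1/9 (g = -1/9*1 = -1/9 ≈ -0.11111)
o(Q) = 3 (o(Q) = 3 + 0 = 3)
D(c) = 1/81 (D(c) = (-1/9)**2 = 1/81)
N(K) = 1/(2*K)
P(J) = -6 + J**2 + 3*J (P(J) = (J**2 + 3*J) - 6 = -6 + J**2 + 3*J)
P(N(D(V(-1, 2))))**2 = (-6 + (1/(2*(1/81)))**2 + 3*(1/(2*(1/81))))**2 = (-6 + ((1/2)*81)**2 + 3*((1/2)*81))**2 = (-6 + (81/2)**2 + 3*(81/2))**2 = (-6 + 6561/4 + 243/2)**2 = (7023/4)**2 = 49322529/16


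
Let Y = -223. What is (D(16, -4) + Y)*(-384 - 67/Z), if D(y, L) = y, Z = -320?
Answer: 25422291/320 ≈ 79445.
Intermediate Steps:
(D(16, -4) + Y)*(-384 - 67/Z) = (16 - 223)*(-384 - 67/(-320)) = -207*(-384 - 67*(-1/320)) = -207*(-384 + 67/320) = -207*(-122813/320) = 25422291/320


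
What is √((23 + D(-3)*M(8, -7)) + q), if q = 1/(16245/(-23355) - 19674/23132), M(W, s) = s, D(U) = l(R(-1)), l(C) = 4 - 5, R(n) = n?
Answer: 2*√632061997503891/9280729 ≈ 5.4179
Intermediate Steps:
l(C) = -1
D(U) = -1
q = -6002754/9280729 (q = 1/(16245*(-1/23355) - 19674*1/23132) = 1/(-361/519 - 9837/11566) = 1/(-9280729/6002754) = -6002754/9280729 ≈ -0.64680)
√((23 + D(-3)*M(8, -7)) + q) = √((23 - 1*(-7)) - 6002754/9280729) = √((23 + 7) - 6002754/9280729) = √(30 - 6002754/9280729) = √(272419116/9280729) = 2*√632061997503891/9280729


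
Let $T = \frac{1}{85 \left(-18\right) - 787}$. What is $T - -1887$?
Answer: $\frac{4372178}{2317} \approx 1887.0$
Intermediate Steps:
$T = - \frac{1}{2317}$ ($T = \frac{1}{-1530 - 787} = \frac{1}{-2317} = - \frac{1}{2317} \approx -0.00043159$)
$T - -1887 = - \frac{1}{2317} - -1887 = - \frac{1}{2317} + 1887 = \frac{4372178}{2317}$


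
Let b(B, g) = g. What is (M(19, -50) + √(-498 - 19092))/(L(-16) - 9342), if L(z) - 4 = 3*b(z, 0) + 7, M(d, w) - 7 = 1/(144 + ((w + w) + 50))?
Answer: -659/877114 - I*√19590/9331 ≈ -0.00075133 - 0.015*I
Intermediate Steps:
M(d, w) = 7 + 1/(194 + 2*w) (M(d, w) = 7 + 1/(144 + ((w + w) + 50)) = 7 + 1/(144 + (2*w + 50)) = 7 + 1/(144 + (50 + 2*w)) = 7 + 1/(194 + 2*w))
L(z) = 11 (L(z) = 4 + (3*0 + 7) = 4 + (0 + 7) = 4 + 7 = 11)
(M(19, -50) + √(-498 - 19092))/(L(-16) - 9342) = ((1359 + 14*(-50))/(2*(97 - 50)) + √(-498 - 19092))/(11 - 9342) = ((½)*(1359 - 700)/47 + √(-19590))/(-9331) = ((½)*(1/47)*659 + I*√19590)*(-1/9331) = (659/94 + I*√19590)*(-1/9331) = -659/877114 - I*√19590/9331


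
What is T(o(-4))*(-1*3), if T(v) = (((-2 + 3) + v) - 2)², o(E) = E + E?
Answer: -243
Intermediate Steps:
o(E) = 2*E
T(v) = (-1 + v)² (T(v) = ((1 + v) - 2)² = (-1 + v)²)
T(o(-4))*(-1*3) = (-1 + 2*(-4))²*(-1*3) = (-1 - 8)²*(-3) = (-9)²*(-3) = 81*(-3) = -243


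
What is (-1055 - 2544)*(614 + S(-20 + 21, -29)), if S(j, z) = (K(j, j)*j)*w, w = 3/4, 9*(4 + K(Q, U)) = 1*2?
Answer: -13197533/6 ≈ -2.1996e+6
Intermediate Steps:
K(Q, U) = -34/9 (K(Q, U) = -4 + (1*2)/9 = -4 + (1/9)*2 = -4 + 2/9 = -34/9)
w = 3/4 (w = 3*(1/4) = 3/4 ≈ 0.75000)
S(j, z) = -17*j/6 (S(j, z) = -34*j/9*(3/4) = -17*j/6)
(-1055 - 2544)*(614 + S(-20 + 21, -29)) = (-1055 - 2544)*(614 - 17*(-20 + 21)/6) = -3599*(614 - 17/6*1) = -3599*(614 - 17/6) = -3599*3667/6 = -13197533/6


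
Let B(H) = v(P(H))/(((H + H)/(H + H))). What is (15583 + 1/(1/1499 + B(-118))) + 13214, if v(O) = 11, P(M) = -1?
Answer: 474864029/16490 ≈ 28797.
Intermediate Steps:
B(H) = 11 (B(H) = 11/(((H + H)/(H + H))) = 11/(((2*H)/((2*H)))) = 11/(((2*H)*(1/(2*H)))) = 11/1 = 11*1 = 11)
(15583 + 1/(1/1499 + B(-118))) + 13214 = (15583 + 1/(1/1499 + 11)) + 13214 = (15583 + 1/(16490/1499)) + 13214 = (15583 + 1499/16490) + 13214 = 256965169/16490 + 13214 = 474864029/16490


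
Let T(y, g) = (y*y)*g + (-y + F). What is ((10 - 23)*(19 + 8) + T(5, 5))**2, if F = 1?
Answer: 52900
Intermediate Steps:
T(y, g) = 1 - y + g*y**2 (T(y, g) = (y*y)*g + (-y + 1) = y**2*g + (1 - y) = g*y**2 + (1 - y) = 1 - y + g*y**2)
((10 - 23)*(19 + 8) + T(5, 5))**2 = ((10 - 23)*(19 + 8) + (1 - 1*5 + 5*5**2))**2 = (-13*27 + (1 - 5 + 5*25))**2 = (-351 + (1 - 5 + 125))**2 = (-351 + 121)**2 = (-230)**2 = 52900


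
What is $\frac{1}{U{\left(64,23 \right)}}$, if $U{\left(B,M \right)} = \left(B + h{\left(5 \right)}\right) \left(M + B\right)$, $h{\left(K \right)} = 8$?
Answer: $\frac{1}{6264} \approx 0.00015964$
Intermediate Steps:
$U{\left(B,M \right)} = \left(8 + B\right) \left(B + M\right)$ ($U{\left(B,M \right)} = \left(B + 8\right) \left(M + B\right) = \left(8 + B\right) \left(B + M\right)$)
$\frac{1}{U{\left(64,23 \right)}} = \frac{1}{64^{2} + 8 \cdot 64 + 8 \cdot 23 + 64 \cdot 23} = \frac{1}{4096 + 512 + 184 + 1472} = \frac{1}{6264}$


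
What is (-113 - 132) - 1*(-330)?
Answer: 85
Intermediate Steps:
(-113 - 132) - 1*(-330) = -245 + 330 = 85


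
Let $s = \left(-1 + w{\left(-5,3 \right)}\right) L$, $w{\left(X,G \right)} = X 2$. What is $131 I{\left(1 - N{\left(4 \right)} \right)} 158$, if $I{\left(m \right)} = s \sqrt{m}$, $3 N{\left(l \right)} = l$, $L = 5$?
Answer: $- \frac{1138390 i \sqrt{3}}{3} \approx - 6.5725 \cdot 10^{5} i$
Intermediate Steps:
$N{\left(l \right)} = \frac{l}{3}$
$w{\left(X,G \right)} = 2 X$
$s = -55$ ($s = \left(-1 + 2 \left(-5\right)\right) 5 = \left(-1 - 10\right) 5 = \left(-11\right) 5 = -55$)
$I{\left(m \right)} = - 55 \sqrt{m}$
$131 I{\left(1 - N{\left(4 \right)} \right)} 158 = 131 \left(- 55 \sqrt{1 - \frac{1}{3} \cdot 4}\right) 158 = 131 \left(- 55 \sqrt{1 - \frac{4}{3}}\right) 158 = 131 \left(- 55 \sqrt{- \frac{1}{3}}\right) 158 = 131 \left(- 55 \frac{i \sqrt{3}}{3}\right) 158 = 131 \left(- \frac{55 i \sqrt{3}}{3}\right) 158 = - \frac{7205 i \sqrt{3}}{3} \cdot 158 = - \frac{1138390 i \sqrt{3}}{3}$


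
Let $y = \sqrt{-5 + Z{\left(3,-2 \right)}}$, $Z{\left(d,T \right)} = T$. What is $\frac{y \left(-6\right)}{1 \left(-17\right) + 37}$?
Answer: $- \frac{3 i \sqrt{7}}{10} \approx - 0.79373 i$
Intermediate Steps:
$y = i \sqrt{7}$ ($y = \sqrt{-5 - 2} = \sqrt{-7} = i \sqrt{7} \approx 2.6458 i$)
$\frac{y \left(-6\right)}{1 \left(-17\right) + 37} = \frac{i \sqrt{7} \left(-6\right)}{1 \left(-17\right) + 37} = \frac{\left(-6\right) i \sqrt{7}}{-17 + 37} = \frac{\left(-6\right) i \sqrt{7}}{20} = - 6 i \sqrt{7} \cdot \frac{1}{20} = - \frac{3 i \sqrt{7}}{10}$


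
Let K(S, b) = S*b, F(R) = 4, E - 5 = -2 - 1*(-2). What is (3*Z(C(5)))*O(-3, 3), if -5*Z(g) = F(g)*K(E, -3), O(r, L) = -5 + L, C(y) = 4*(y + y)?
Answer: -72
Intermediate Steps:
C(y) = 8*y (C(y) = 4*(2*y) = 8*y)
E = 5 (E = 5 + (-2 - 1*(-2)) = 5 + (-2 + 2) = 5 + 0 = 5)
Z(g) = 12 (Z(g) = -4*5*(-3)/5 = -4*(-15)/5 = -⅕*(-60) = 12)
(3*Z(C(5)))*O(-3, 3) = (3*12)*(-5 + 3) = 36*(-2) = -72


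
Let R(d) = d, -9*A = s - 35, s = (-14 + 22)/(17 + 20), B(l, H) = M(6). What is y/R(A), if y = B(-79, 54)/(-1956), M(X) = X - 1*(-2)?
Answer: -74/69927 ≈ -0.0010582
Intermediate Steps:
M(X) = 2 + X (M(X) = X + 2 = 2 + X)
B(l, H) = 8 (B(l, H) = 2 + 6 = 8)
s = 8/37 ≈ 0.21622
A = 143/37 (A = -(8/37 - 35)/9 = -1/9*(-1287/37) = 143/37 ≈ 3.8649)
y = -2/489 (y = 8/(-1956) = 8*(-1/1956) = -2/489 ≈ -0.0040900)
y/R(A) = -2/(489*143/37) = -2/489*37/143 = -74/69927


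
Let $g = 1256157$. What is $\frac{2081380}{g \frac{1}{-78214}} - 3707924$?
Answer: $- \frac{688646820484}{179451} \approx -3.8375 \cdot 10^{6}$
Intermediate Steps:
$\frac{2081380}{g \frac{1}{-78214}} - 3707924 = \frac{2081380}{1256157 \frac{1}{-78214}} - 3707924 = \frac{2081380}{1256157 \left(- \frac{1}{78214}\right)} - 3707924 = \frac{2081380}{- \frac{1256157}{78214}} - 3707924 = 2081380 \left(- \frac{78214}{1256157}\right) - 3707924 = - \frac{23256150760}{179451} - 3707924 = - \frac{688646820484}{179451}$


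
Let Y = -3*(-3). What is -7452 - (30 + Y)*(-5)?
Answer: -7257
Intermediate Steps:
Y = 9
-7452 - (30 + Y)*(-5) = -7452 - (30 + 9)*(-5) = -7452 - 39*(-5) = -7452 - 1*(-195) = -7452 + 195 = -7257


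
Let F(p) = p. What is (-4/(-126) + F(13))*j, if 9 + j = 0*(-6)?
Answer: -821/7 ≈ -117.29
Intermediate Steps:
j = -9 (j = -9 + 0*(-6) = -9 + 0 = -9)
(-4/(-126) + F(13))*j = (-4/(-126) + 13)*(-9) = (-4*(-1/126) + 13)*(-9) = (2/63 + 13)*(-9) = (821/63)*(-9) = -821/7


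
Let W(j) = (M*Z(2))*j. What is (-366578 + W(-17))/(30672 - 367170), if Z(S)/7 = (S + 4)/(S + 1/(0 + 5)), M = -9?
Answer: 2000114/1850739 ≈ 1.0807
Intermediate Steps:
Z(S) = 7*(4 + S)/(1/5 + S) (Z(S) = 7*((S + 4)/(S + 1/(0 + 5))) = 7*((4 + S)/(S + 1/5)) = 7*((4 + S)/(1/5 + S)) = 7*(4 + S)/(1/5 + S))
W(j) = -1890*j/11 (W(j) = (-315*(4 + 2)/(1 + 5*2))*j = (-315*6/(1 + 10))*j = (-315*6/11)*j = (-9*210/11)*j = -1890*j/11)
(-366578 + W(-17))/(30672 - 367170) = (-366578 - 1890/11*(-17))/(30672 - 367170) = (-366578 + 32130/11)/(-336498) = -4000228/11*(-1/336498) = 2000114/1850739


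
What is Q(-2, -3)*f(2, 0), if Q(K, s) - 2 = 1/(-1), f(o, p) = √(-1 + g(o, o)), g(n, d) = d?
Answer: 1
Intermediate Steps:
f(o, p) = √(-1 + o)
Q(K, s) = 1 (Q(K, s) = 2 + 1/(-1) = 2 - 1 = 1)
Q(-2, -3)*f(2, 0) = 1*√(-1 + 2) = 1*√1 = 1*1 = 1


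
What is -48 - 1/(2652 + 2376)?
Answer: -241345/5028 ≈ -48.000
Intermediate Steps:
-48 - 1/(2652 + 2376) = -48 - 1/5028 = -241345/5028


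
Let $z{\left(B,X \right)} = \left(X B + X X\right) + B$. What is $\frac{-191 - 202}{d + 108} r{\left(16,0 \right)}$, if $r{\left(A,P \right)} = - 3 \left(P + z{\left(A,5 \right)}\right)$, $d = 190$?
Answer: $\frac{142659}{298} \approx 478.72$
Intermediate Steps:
$z{\left(B,X \right)} = B + X^{2} + B X$ ($z{\left(B,X \right)} = \left(B X + X^{2}\right) + B = \left(X^{2} + B X\right) + B = B + X^{2} + B X$)
$r{\left(A,P \right)} = -75 - 18 A - 3 P$ ($r{\left(A,P \right)} = - 3 \left(P + \left(A + 5^{2} + A 5\right)\right) = - 3 \left(P + \left(A + 25 + 5 A\right)\right) = - 3 \left(P + \left(25 + 6 A\right)\right) = - 3 \left(25 + P + 6 A\right) = -75 - 18 A - 3 P$)
$\frac{-191 - 202}{d + 108} r{\left(16,0 \right)} = \frac{-191 - 202}{190 + 108} \left(-75 - 288 - 0\right) = - \frac{393}{298} \left(-75 - 288 + 0\right) = \left(-393\right) \frac{1}{298} \left(-363\right) = \left(- \frac{393}{298}\right) \left(-363\right) = \frac{142659}{298}$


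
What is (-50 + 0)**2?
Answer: 2500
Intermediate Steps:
(-50 + 0)**2 = (-50)**2 = 2500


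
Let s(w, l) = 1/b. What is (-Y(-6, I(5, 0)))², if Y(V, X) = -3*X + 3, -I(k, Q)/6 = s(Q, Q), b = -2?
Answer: 36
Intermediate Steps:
s(w, l) = -½ (s(w, l) = 1/(-2) = -½)
I(k, Q) = 3 (I(k, Q) = -6*(-½) = 3)
Y(V, X) = 3 - 3*X
(-Y(-6, I(5, 0)))² = (-(3 - 3*3))² = (-(3 - 9))² = (-1*(-6))² = 6² = 36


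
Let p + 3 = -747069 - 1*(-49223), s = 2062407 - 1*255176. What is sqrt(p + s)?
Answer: sqrt(1109382) ≈ 1053.3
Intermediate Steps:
s = 1807231 (s = 2062407 - 255176 = 1807231)
p = -697849 (p = -3 + (-747069 - 1*(-49223)) = -3 + (-747069 + 49223) = -3 - 697846 = -697849)
sqrt(p + s) = sqrt(-697849 + 1807231) = sqrt(1109382)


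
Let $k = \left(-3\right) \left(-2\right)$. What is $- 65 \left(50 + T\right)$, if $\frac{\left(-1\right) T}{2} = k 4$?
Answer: $-130$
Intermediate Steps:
$k = 6$
$T = -48$ ($T = - 2 \cdot 6 \cdot 4 = \left(-2\right) 24 = -48$)
$- 65 \left(50 + T\right) = - 65 \left(50 - 48\right) = \left(-65\right) 2 = -130$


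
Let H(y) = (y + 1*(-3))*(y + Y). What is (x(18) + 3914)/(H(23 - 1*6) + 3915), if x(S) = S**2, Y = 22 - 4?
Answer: 4238/4405 ≈ 0.96209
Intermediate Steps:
Y = 18
H(y) = (-3 + y)*(18 + y) (H(y) = (y + 1*(-3))*(y + 18) = (y - 3)*(18 + y) = (-3 + y)*(18 + y))
(x(18) + 3914)/(H(23 - 1*6) + 3915) = (18**2 + 3914)/((-54 + (23 - 1*6)**2 + 15*(23 - 1*6)) + 3915) = (324 + 3914)/((-54 + (23 - 6)**2 + 15*(23 - 6)) + 3915) = 4238/((-54 + 17**2 + 15*17) + 3915) = 4238/((-54 + 289 + 255) + 3915) = 4238/(490 + 3915) = 4238/4405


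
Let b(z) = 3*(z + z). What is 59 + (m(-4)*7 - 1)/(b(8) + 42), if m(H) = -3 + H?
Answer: 526/9 ≈ 58.444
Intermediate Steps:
b(z) = 6*z (b(z) = 3*(2*z) = 6*z)
59 + (m(-4)*7 - 1)/(b(8) + 42) = 59 + ((-3 - 4)*7 - 1)/(6*8 + 42) = 59 + (-7*7 - 1)/(48 + 42) = 59 + (-49 - 1)/90 = 59 + (1/90)*(-50) = 59 - 5/9 = 526/9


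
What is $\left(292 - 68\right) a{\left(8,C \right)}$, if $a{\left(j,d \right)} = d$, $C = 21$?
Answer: $4704$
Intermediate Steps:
$\left(292 - 68\right) a{\left(8,C \right)} = \left(292 - 68\right) 21 = 224 \cdot 21 = 4704$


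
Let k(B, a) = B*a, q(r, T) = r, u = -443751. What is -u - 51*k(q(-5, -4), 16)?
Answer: 447831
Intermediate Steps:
-u - 51*k(q(-5, -4), 16) = -1*(-443751) - 51*(-5*16) = 443751 - 51*(-80) = 443751 - 1*(-4080) = 443751 + 4080 = 447831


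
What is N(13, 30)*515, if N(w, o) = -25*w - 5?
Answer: -169950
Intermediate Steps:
N(w, o) = -5 - 25*w
N(13, 30)*515 = (-5 - 25*13)*515 = (-5 - 325)*515 = -330*515 = -169950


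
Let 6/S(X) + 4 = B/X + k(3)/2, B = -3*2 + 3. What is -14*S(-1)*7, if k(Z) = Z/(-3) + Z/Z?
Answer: 588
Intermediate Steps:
B = -3 (B = -6 + 3 = -3)
k(Z) = 1 - Z/3 (k(Z) = Z*(-⅓) + 1 = -Z/3 + 1 = 1 - Z/3)
S(X) = 6/(-4 - 3/X) (S(X) = 6/(-4 + (-3/X + (1 - ⅓*3)/2)) = 6/(-4 + (-3/X + (1 - 1)*(½))) = 6/(-4 + (-3/X + 0*(½))) = 6/(-4 + (-3/X + 0)) = 6/(-4 - 3/X))
-14*S(-1)*7 = -(-84)*(-1)/(3 + 4*(-1))*7 = -(-84)*(-1)/(3 - 4)*7 = -(-84)*(-1)/(-1)*7 = -(-84)*(-1)*(-1)*7 = -14*(-6)*7 = 84*7 = 588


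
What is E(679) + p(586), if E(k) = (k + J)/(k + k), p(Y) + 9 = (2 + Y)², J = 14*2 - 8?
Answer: 469508829/1358 ≈ 3.4574e+5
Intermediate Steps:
J = 20 (J = 28 - 8 = 20)
p(Y) = -9 + (2 + Y)²
E(k) = (20 + k)/(2*k) (E(k) = (k + 20)/(k + k) = (20 + k)/((2*k)) = (20 + k)*(1/(2*k)) = (20 + k)/(2*k))
E(679) + p(586) = (½)*(20 + 679)/679 + (-9 + (2 + 586)²) = (½)*(1/679)*699 + (-9 + 588²) = 699/1358 + (-9 + 345744) = 699/1358 + 345735 = 469508829/1358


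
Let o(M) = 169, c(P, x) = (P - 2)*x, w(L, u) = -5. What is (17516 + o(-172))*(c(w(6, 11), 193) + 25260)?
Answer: 422830665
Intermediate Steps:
c(P, x) = x*(-2 + P) (c(P, x) = (-2 + P)*x = x*(-2 + P))
(17516 + o(-172))*(c(w(6, 11), 193) + 25260) = (17516 + 169)*(193*(-2 - 5) + 25260) = 17685*(193*(-7) + 25260) = 17685*(-1351 + 25260) = 17685*23909 = 422830665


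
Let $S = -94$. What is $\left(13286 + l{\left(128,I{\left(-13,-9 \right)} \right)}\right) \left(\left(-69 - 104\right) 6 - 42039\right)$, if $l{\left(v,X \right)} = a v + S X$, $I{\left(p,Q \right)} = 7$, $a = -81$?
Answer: $-97354020$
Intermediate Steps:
$l{\left(v,X \right)} = - 94 X - 81 v$ ($l{\left(v,X \right)} = - 81 v - 94 X = - 94 X - 81 v$)
$\left(13286 + l{\left(128,I{\left(-13,-9 \right)} \right)}\right) \left(\left(-69 - 104\right) 6 - 42039\right) = \left(13286 - 11026\right) \left(\left(-69 - 104\right) 6 - 42039\right) = \left(13286 - 11026\right) \left(\left(-173\right) 6 - 42039\right) = \left(13286 - 11026\right) \left(-1038 - 42039\right) = 2260 \left(-43077\right) = -97354020$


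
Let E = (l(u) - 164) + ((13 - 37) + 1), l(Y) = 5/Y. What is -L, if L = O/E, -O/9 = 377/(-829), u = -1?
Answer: 1131/53056 ≈ 0.021317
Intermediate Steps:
O = 3393/829 (O = -3393/(-829) = -3393*(-1)/829 = -9*(-377/829) = 3393/829 ≈ 4.0929)
E = -192 (E = (5/(-1) - 164) + ((13 - 37) + 1) = (5*(-1) - 164) + (-24 + 1) = (-5 - 164) - 23 = -169 - 23 = -192)
L = -1131/53056 (L = (3393/829)/(-192) = (3393/829)*(-1/192) = -1131/53056 ≈ -0.021317)
-L = -1*(-1131/53056) = 1131/53056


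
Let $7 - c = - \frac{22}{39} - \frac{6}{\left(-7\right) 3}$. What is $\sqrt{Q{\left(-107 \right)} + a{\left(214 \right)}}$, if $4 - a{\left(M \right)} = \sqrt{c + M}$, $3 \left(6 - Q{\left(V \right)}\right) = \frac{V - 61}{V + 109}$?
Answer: $\frac{\sqrt{2832102 - 273 \sqrt{16491657}}}{273} \approx 4.8088$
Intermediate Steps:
$Q{\left(V \right)} = 6 - \frac{-61 + V}{3 \left(109 + V\right)}$ ($Q{\left(V \right)} = 6 - \frac{\left(V - 61\right) \frac{1}{V + 109}}{3} = 6 - \frac{\left(-61 + V\right) \frac{1}{109 + V}}{3} = 6 - \frac{\frac{1}{109 + V} \left(-61 + V\right)}{3} = 6 - \frac{-61 + V}{3 \left(109 + V\right)}$)
$c = \frac{1987}{273}$ ($c = 7 - \left(- \frac{22}{39} - \frac{6}{\left(-7\right) 3}\right) = 7 - \left(\left(-22\right) \frac{1}{39} - \frac{6}{-21}\right) = 7 - \left(- \frac{22}{39} - - \frac{2}{7}\right) = 7 - \left(- \frac{22}{39} + \frac{2}{7}\right) = 7 - - \frac{76}{273} = 7 + \frac{76}{273} = \frac{1987}{273} \approx 7.2784$)
$a{\left(M \right)} = 4 - \sqrt{\frac{1987}{273} + M}$
$\sqrt{Q{\left(-107 \right)} + a{\left(214 \right)}} = \sqrt{\frac{17 \left(119 - 107\right)}{3 \left(109 - 107\right)} + \left(4 - \frac{\sqrt{542451 + 74529 \cdot 214}}{273}\right)} = \sqrt{\frac{17}{3} \cdot \frac{1}{2} \cdot 12 + \left(4 - \frac{\sqrt{542451 + 15949206}}{273}\right)} = \sqrt{\frac{17}{3} \cdot \frac{1}{2} \cdot 12 + \left(4 - \frac{\sqrt{16491657}}{273}\right)} = \sqrt{34 + \left(4 - \frac{\sqrt{16491657}}{273}\right)} = \sqrt{38 - \frac{\sqrt{16491657}}{273}}$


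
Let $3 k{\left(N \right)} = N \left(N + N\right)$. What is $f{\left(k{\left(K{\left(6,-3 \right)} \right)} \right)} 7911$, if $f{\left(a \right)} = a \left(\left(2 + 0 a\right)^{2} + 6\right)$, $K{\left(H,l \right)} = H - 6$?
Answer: $0$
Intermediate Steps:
$K{\left(H,l \right)} = -6 + H$ ($K{\left(H,l \right)} = H - 6 = -6 + H$)
$k{\left(N \right)} = \frac{2 N^{2}}{3}$ ($k{\left(N \right)} = \frac{N \left(N + N\right)}{3} = \frac{N 2 N}{3} = \frac{2 N^{2}}{3}$)
$f{\left(a \right)} = 10 a$ ($f{\left(a \right)} = a \left(\left(2 + 0\right)^{2} + 6\right) = a \left(2^{2} + 6\right) = a \left(4 + 6\right) = a 10 = 10 a$)
$f{\left(k{\left(K{\left(6,-3 \right)} \right)} \right)} 7911 = 10 \frac{2 \left(-6 + 6\right)^{2}}{3} \cdot 7911 = 10 \frac{2 \cdot 0^{2}}{3} \cdot 7911 = 10 \cdot \frac{2}{3} \cdot 0 \cdot 7911 = 10 \cdot 0 \cdot 7911 = 0 \cdot 7911 = 0$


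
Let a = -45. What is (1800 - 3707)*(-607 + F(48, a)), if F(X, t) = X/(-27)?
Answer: 10448453/9 ≈ 1.1609e+6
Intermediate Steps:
F(X, t) = -X/27 (F(X, t) = X*(-1/27) = -X/27)
(1800 - 3707)*(-607 + F(48, a)) = (1800 - 3707)*(-607 - 1/27*48) = -1907*(-607 - 16/9) = -1907*(-5479/9) = 10448453/9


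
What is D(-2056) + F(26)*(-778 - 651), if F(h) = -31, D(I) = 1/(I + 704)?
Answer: 59892247/1352 ≈ 44299.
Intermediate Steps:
D(I) = 1/(704 + I)
D(-2056) + F(26)*(-778 - 651) = 1/(704 - 2056) - 31*(-778 - 651) = 1/(-1352) - 31*(-1429) = -1/1352 + 44299 = 59892247/1352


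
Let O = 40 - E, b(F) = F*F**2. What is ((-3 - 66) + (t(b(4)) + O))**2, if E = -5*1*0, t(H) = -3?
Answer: 1024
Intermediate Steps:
b(F) = F**3
E = 0 (E = -5*0 = 0)
O = 40 (O = 40 - 1*0 = 40 + 0 = 40)
((-3 - 66) + (t(b(4)) + O))**2 = ((-3 - 66) + (-3 + 40))**2 = (-69 + 37)**2 = (-32)**2 = 1024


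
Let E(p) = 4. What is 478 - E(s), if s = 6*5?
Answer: 474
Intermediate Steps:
s = 30
478 - E(s) = 478 - 1*4 = 478 - 4 = 474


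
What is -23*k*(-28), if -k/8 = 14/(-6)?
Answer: 36064/3 ≈ 12021.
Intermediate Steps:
k = 56/3 (k = -112/(-6) = -112*(-1)/6 = -8*(-7/3) = 56/3 ≈ 18.667)
-23*k*(-28) = -23*56/3*(-28) = -1288/3*(-28) = 36064/3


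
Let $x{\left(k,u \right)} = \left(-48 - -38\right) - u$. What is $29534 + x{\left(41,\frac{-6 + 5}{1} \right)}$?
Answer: $29525$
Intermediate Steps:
$x{\left(k,u \right)} = -10 - u$ ($x{\left(k,u \right)} = \left(-48 + 38\right) - u = -10 - u$)
$29534 + x{\left(41,\frac{-6 + 5}{1} \right)} = 29534 - \left(10 + \frac{-6 + 5}{1}\right) = 29534 - \left(10 - 1\right) = 29534 - 9 = 29525$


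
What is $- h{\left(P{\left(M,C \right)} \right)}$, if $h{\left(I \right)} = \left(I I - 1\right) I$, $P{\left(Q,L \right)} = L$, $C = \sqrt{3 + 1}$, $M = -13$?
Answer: $-6$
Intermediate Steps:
$C = 2$ ($C = \sqrt{4} = 2$)
$h{\left(I \right)} = I \left(-1 + I^{2}\right)$ ($h{\left(I \right)} = \left(I^{2} - 1\right) I = \left(-1 + I^{2}\right) I = I \left(-1 + I^{2}\right)$)
$- h{\left(P{\left(M,C \right)} \right)} = - (2^{3} - 2) = - (8 - 2) = \left(-1\right) 6 = -6$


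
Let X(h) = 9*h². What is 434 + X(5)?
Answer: 659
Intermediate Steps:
434 + X(5) = 434 + 9*5² = 434 + 9*25 = 434 + 225 = 659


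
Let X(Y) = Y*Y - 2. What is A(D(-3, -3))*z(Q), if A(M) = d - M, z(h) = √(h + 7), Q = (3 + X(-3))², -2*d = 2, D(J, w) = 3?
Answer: -4*√107 ≈ -41.376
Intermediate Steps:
X(Y) = -2 + Y² (X(Y) = Y² - 2 = -2 + Y²)
d = -1 (d = -½*2 = -1)
Q = 100 (Q = (3 + (-2 + (-3)²))² = (3 + (-2 + 9))² = (3 + 7)² = 10² = 100)
z(h) = √(7 + h)
A(M) = -1 - M
A(D(-3, -3))*z(Q) = (-1 - 1*3)*√(7 + 100) = (-1 - 3)*√107 = -4*√107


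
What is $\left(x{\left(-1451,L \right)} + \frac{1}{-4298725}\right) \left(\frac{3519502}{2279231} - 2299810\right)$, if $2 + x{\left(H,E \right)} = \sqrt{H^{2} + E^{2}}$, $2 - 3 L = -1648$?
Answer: $\frac{45066073314070676208}{9797787280475} - \frac{5241794726608 \sqrt{2407901}}{2279231} \approx -3.5641 \cdot 10^{9}$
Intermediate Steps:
$L = 550$ ($L = \frac{2}{3} - - \frac{1648}{3} = \frac{2}{3} + \frac{1648}{3} = 550$)
$x{\left(H,E \right)} = -2 + \sqrt{E^{2} + H^{2}}$ ($x{\left(H,E \right)} = -2 + \sqrt{H^{2} + E^{2}} = -2 + \sqrt{E^{2} + H^{2}}$)
$\left(x{\left(-1451,L \right)} + \frac{1}{-4298725}\right) \left(\frac{3519502}{2279231} - 2299810\right) = \left(\left(-2 + \sqrt{550^{2} + \left(-1451\right)^{2}}\right) + \frac{1}{-4298725}\right) \left(\frac{3519502}{2279231} - 2299810\right) = \left(\left(-2 + \sqrt{302500 + 2105401}\right) - \frac{1}{4298725}\right) \left(3519502 \cdot \frac{1}{2279231} - 2299810\right) = \left(\left(-2 + \sqrt{2407901}\right) - \frac{1}{4298725}\right) \left(\frac{3519502}{2279231} - 2299810\right) = \left(- \frac{8597451}{4298725} + \sqrt{2407901}\right) \left(- \frac{5241794726608}{2279231}\right) = \frac{45066073314070676208}{9797787280475} - \frac{5241794726608 \sqrt{2407901}}{2279231}$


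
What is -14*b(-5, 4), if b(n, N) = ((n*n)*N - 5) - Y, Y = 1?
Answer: -1316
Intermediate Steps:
b(n, N) = -6 + N*n² (b(n, N) = ((n*n)*N - 5) - 1*1 = (n²*N - 5) - 1 = (N*n² - 5) - 1 = (-5 + N*n²) - 1 = -6 + N*n²)
-14*b(-5, 4) = -14*(-6 + 4*(-5)²) = -14*(-6 + 4*25) = -14*(-6 + 100) = -14*94 = -1316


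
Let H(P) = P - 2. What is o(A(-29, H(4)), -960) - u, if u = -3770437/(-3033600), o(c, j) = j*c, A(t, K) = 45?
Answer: -131055290437/3033600 ≈ -43201.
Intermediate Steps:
H(P) = -2 + P
o(c, j) = c*j
u = 3770437/3033600 (u = -3770437*(-1/3033600) = 3770437/3033600 ≈ 1.2429)
o(A(-29, H(4)), -960) - u = 45*(-960) - 1*3770437/3033600 = -43200 - 3770437/3033600 = -131055290437/3033600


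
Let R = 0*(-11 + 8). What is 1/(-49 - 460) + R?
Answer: -1/509 ≈ -0.0019646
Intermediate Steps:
R = 0 (R = 0*(-3) = 0)
1/(-49 - 460) + R = 1/(-49 - 460) + 0 = 1/(-509) + 0 = -1/509 + 0 = -1/509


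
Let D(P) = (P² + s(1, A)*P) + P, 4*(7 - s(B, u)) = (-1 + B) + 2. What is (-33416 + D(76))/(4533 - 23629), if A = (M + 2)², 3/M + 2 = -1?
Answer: 13535/9548 ≈ 1.4176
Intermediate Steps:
M = -1 (M = 3/(-2 - 1) = 3/(-3) = 3*(-⅓) = -1)
A = 1 (A = (-1 + 2)² = 1² = 1)
s(B, u) = 27/4 - B/4 (s(B, u) = 7 - ((-1 + B) + 2)/4 = 7 - (1 + B)/4 = 7 + (-¼ - B/4) = 27/4 - B/4)
D(P) = P² + 15*P/2 (D(P) = (P² + (27/4 - ¼*1)*P) + P = (P² + (27/4 - ¼)*P) + P = (P² + 13*P/2) + P = P² + 15*P/2)
(-33416 + D(76))/(4533 - 23629) = (-33416 + (½)*76*(15 + 2*76))/(4533 - 23629) = (-33416 + (½)*76*(15 + 152))/(-19096) = (-33416 + (½)*76*167)*(-1/19096) = (-33416 + 6346)*(-1/19096) = -27070*(-1/19096) = 13535/9548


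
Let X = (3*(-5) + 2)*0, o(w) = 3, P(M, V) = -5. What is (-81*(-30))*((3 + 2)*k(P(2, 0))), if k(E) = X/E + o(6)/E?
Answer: -7290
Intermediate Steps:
X = 0 (X = (-15 + 2)*0 = -13*0 = 0)
k(E) = 3/E (k(E) = 0/E + 3/E = 0 + 3/E = 3/E)
(-81*(-30))*((3 + 2)*k(P(2, 0))) = (-81*(-30))*((3 + 2)*(3/(-5))) = 2430*(5*(3*(-⅕))) = 2430*(5*(-⅗)) = 2430*(-3) = -7290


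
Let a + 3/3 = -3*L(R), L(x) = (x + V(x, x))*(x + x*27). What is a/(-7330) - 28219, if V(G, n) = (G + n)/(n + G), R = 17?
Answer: -41363913/1466 ≈ -28216.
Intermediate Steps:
V(G, n) = 1 (V(G, n) = (G + n)/(G + n) = 1)
L(x) = 28*x*(1 + x) (L(x) = (x + 1)*(x + x*27) = (1 + x)*(x + 27*x) = (1 + x)*(28*x) = 28*x*(1 + x))
a = -25705 (a = -1 - 84*17*(1 + 17) = -1 - 84*17*18 = -1 - 3*8568 = -1 - 25704 = -25705)
a/(-7330) - 28219 = -25705/(-7330) - 28219 = -25705*(-1/7330) - 28219 = 5141/1466 - 28219 = -41363913/1466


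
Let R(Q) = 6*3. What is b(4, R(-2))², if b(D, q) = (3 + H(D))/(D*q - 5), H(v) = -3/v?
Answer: 81/71824 ≈ 0.0011278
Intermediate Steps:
R(Q) = 18
b(D, q) = (3 - 3/D)/(-5 + D*q) (b(D, q) = (3 - 3/D)/(D*q - 5) = (3 - 3/D)/(-5 + D*q))
b(4, R(-2))² = (3*(-1 + 4)/(4*(-5 + 4*18)))² = (3*(¼)*3/(-5 + 72))² = (3*(¼)*3/67)² = (3*(¼)*(1/67)*3)² = (9/268)² = 81/71824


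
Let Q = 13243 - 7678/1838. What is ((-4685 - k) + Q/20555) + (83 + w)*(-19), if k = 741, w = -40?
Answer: -117918384457/18890045 ≈ -6242.4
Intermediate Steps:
Q = 12166478/919 (Q = 13243 - 7678/1838 = 13243 - 1*3839/919 = 13243 - 3839/919 = 12166478/919 ≈ 13239.)
((-4685 - k) + Q/20555) + (83 + w)*(-19) = ((-4685 - 1*741) + (12166478/919)/20555) + (83 - 40)*(-19) = ((-4685 - 741) + (12166478/919)*(1/20555)) + 43*(-19) = (-5426 + 12166478/18890045) - 817 = -102485217692/18890045 - 817 = -117918384457/18890045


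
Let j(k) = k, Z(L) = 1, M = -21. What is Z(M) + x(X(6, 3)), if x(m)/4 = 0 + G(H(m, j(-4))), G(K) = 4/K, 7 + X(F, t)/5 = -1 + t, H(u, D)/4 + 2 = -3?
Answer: ⅕ ≈ 0.20000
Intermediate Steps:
H(u, D) = -20 (H(u, D) = -8 + 4*(-3) = -8 - 12 = -20)
X(F, t) = -40 + 5*t (X(F, t) = -35 + 5*(-1 + t) = -35 + (-5 + 5*t) = -40 + 5*t)
x(m) = -⅘ (x(m) = 4*(0 + 4/(-20)) = 4*(0 + 4*(-1/20)) = 4*(0 - ⅕) = 4*(-⅕) = -⅘)
Z(M) + x(X(6, 3)) = 1 - ⅘ = ⅕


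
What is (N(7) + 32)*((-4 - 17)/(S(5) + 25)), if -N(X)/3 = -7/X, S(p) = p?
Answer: -49/2 ≈ -24.500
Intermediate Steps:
N(X) = 21/X (N(X) = -(-21)/X = 21/X)
(N(7) + 32)*((-4 - 17)/(S(5) + 25)) = (21/7 + 32)*((-4 - 17)/(5 + 25)) = (21*(⅐) + 32)*(-21/30) = (3 + 32)*(-21*1/30) = 35*(-7/10) = -49/2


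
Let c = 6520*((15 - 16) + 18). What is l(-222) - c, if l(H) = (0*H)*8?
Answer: -110840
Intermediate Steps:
l(H) = 0 (l(H) = 0*8 = 0)
c = 110840 (c = 6520*(-1 + 18) = 6520*17 = 110840)
l(-222) - c = 0 - 1*110840 = 0 - 110840 = -110840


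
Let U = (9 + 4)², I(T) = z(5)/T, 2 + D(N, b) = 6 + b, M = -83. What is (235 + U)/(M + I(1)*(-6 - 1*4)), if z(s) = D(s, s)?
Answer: -404/173 ≈ -2.3353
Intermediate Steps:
D(N, b) = 4 + b (D(N, b) = -2 + (6 + b) = 4 + b)
z(s) = 4 + s
I(T) = 9/T (I(T) = (4 + 5)/T = 9/T)
U = 169 (U = 13² = 169)
(235 + U)/(M + I(1)*(-6 - 1*4)) = (235 + 169)/(-83 + (9/1)*(-6 - 1*4)) = 404/(-83 + (9*1)*(-6 - 4)) = 404/(-83 + 9*(-10)) = 404/(-83 - 90) = 404/(-173) = 404*(-1/173) = -404/173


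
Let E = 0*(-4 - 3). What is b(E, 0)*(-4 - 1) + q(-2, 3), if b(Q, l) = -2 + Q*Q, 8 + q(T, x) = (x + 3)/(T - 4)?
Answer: 1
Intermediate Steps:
q(T, x) = -8 + (3 + x)/(-4 + T) (q(T, x) = -8 + (x + 3)/(T - 4) = -8 + (3 + x)/(-4 + T))
E = 0 (E = 0*(-7) = 0)
b(Q, l) = -2 + Q²
b(E, 0)*(-4 - 1) + q(-2, 3) = (-2 + 0²)*(-4 - 1) + (35 + 3 - 8*(-2))/(-4 - 2) = (-2 + 0)*(-5) + (35 + 3 + 16)/(-6) = -2*(-5) - ⅙*54 = 10 - 9 = 1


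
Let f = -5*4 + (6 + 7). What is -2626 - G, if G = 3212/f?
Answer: -15170/7 ≈ -2167.1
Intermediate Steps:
f = -7 (f = -20 + 13 = -7)
G = -3212/7 (G = 3212/(-7) = 3212*(-⅐) = -3212/7 ≈ -458.86)
-2626 - G = -2626 - 1*(-3212/7) = -2626 + 3212/7 = -15170/7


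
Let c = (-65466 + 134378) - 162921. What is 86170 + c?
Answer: -7839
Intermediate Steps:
c = -94009 (c = 68912 - 162921 = -94009)
86170 + c = 86170 - 94009 = -7839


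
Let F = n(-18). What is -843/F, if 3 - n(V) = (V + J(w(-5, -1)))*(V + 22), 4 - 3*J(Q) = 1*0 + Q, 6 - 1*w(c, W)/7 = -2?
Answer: -2529/433 ≈ -5.8406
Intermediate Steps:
w(c, W) = 56 (w(c, W) = 42 - 7*(-2) = 42 + 14 = 56)
J(Q) = 4/3 - Q/3 (J(Q) = 4/3 - (1*0 + Q)/3 = 4/3 - (0 + Q)/3 = 4/3 - Q/3)
n(V) = 3 - (22 + V)*(-52/3 + V) (n(V) = 3 - (V + (4/3 - ⅓*56))*(V + 22) = 3 - (V + (4/3 - 56/3))*(22 + V) = 3 - (V - 52/3)*(22 + V) = 3 - (-52/3 + V)*(22 + V) = 3 - (22 + V)*(-52/3 + V))
F = 433/3 (F = 1153/3 - 1*(-18)² - 14/3*(-18) = 1153/3 - 1*324 + 84 = 1153/3 - 324 + 84 = 433/3 ≈ 144.33)
-843/F = -843/433/3 = -843*3/433 = -2529/433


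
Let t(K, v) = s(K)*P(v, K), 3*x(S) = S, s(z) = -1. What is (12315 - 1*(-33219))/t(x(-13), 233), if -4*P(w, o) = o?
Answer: -546408/13 ≈ -42031.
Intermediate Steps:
x(S) = S/3
P(w, o) = -o/4
t(K, v) = K/4 (t(K, v) = -(-1)*K/4 = K/4)
(12315 - 1*(-33219))/t(x(-13), 233) = (12315 - 1*(-33219))/((((⅓)*(-13))/4)) = (12315 + 33219)/(((¼)*(-13/3))) = 45534/(-13/12) = 45534*(-12/13) = -546408/13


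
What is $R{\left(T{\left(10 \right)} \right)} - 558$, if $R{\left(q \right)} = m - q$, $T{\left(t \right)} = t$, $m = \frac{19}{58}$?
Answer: $- \frac{32925}{58} \approx -567.67$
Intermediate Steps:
$m = \frac{19}{58}$ ($m = 19 \cdot \frac{1}{58} = \frac{19}{58} \approx 0.32759$)
$R{\left(q \right)} = \frac{19}{58} - q$
$R{\left(T{\left(10 \right)} \right)} - 558 = \left(\frac{19}{58} - 10\right) - 558 = - \frac{561}{58} - 558 = - \frac{32925}{58}$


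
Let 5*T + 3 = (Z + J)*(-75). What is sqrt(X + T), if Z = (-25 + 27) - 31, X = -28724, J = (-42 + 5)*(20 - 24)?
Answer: 2*I*sqrt(190685)/5 ≈ 174.67*I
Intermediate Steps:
J = 148 (J = -37*(-4) = 148)
Z = -29 (Z = 2 - 31 = -29)
T = -8928/5 (T = -3/5 + ((-29 + 148)*(-75))/5 = -3/5 + (119*(-75))/5 = -3/5 + (1/5)*(-8925) = -3/5 - 1785 = -8928/5 ≈ -1785.6)
sqrt(X + T) = sqrt(-28724 - 8928/5) = sqrt(-152548/5) = 2*I*sqrt(190685)/5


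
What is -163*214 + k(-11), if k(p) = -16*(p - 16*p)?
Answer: -37522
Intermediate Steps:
k(p) = 240*p (k(p) = -(-240)*p = 240*p)
-163*214 + k(-11) = -163*214 + 240*(-11) = -34882 - 2640 = -37522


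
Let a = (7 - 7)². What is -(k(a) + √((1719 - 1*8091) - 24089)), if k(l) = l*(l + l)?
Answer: -I*√30461 ≈ -174.53*I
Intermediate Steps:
a = 0 (a = 0² = 0)
k(l) = 2*l² (k(l) = l*(2*l) = 2*l²)
-(k(a) + √((1719 - 1*8091) - 24089)) = -(2*0² + √((1719 - 1*8091) - 24089)) = -(2*0 + √((1719 - 8091) - 24089)) = -(0 + √(-6372 - 24089)) = -(0 + √(-30461)) = -(0 + I*√30461) = -I*√30461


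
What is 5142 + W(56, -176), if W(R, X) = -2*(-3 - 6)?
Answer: 5160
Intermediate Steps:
W(R, X) = 18 (W(R, X) = -2*(-9) = 18)
5142 + W(56, -176) = 5142 + 18 = 5160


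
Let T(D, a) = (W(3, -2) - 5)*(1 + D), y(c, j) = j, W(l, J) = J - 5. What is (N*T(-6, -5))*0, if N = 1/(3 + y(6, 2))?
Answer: 0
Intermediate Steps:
W(l, J) = -5 + J
N = ⅕ (N = 1/(3 + 2) = 1/5 = ⅕ ≈ 0.20000)
T(D, a) = -12 - 12*D (T(D, a) = ((-5 - 2) - 5)*(1 + D) = (-7 - 5)*(1 + D) = -12*(1 + D) = -12 - 12*D)
(N*T(-6, -5))*0 = ((-12 - 12*(-6))/5)*0 = ((-12 + 72)/5)*0 = ((⅕)*60)*0 = 12*0 = 0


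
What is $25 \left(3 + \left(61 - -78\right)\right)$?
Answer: $3550$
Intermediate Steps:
$25 \left(3 + \left(61 - -78\right)\right) = 25 \left(3 + \left(61 + 78\right)\right) = 25 \left(3 + 139\right) = 25 \cdot 142 = 3550$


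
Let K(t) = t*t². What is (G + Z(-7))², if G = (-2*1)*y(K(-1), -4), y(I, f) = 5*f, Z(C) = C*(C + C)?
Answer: 19044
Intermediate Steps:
K(t) = t³
Z(C) = 2*C² (Z(C) = C*(2*C) = 2*C²)
G = 40 (G = (-2*1)*(5*(-4)) = -2*(-20) = 40)
(G + Z(-7))² = (40 + 2*(-7)²)² = (40 + 2*49)² = (40 + 98)² = 138² = 19044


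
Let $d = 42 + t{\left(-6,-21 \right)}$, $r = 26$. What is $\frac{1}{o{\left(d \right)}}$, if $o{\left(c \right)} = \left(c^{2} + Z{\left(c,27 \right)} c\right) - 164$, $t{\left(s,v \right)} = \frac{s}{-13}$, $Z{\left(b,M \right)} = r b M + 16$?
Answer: $\frac{169}{214294012} \approx 7.8864 \cdot 10^{-7}$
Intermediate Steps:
$Z{\left(b,M \right)} = 16 + 26 M b$ ($Z{\left(b,M \right)} = 26 b M + 16 = 26 M b + 16 = 16 + 26 M b$)
$t{\left(s,v \right)} = - \frac{s}{13}$ ($t{\left(s,v \right)} = s \left(- \frac{1}{13}\right) = - \frac{s}{13}$)
$d = \frac{552}{13}$ ($d = 42 - - \frac{6}{13} = 42 + \frac{6}{13} = \frac{552}{13} \approx 42.462$)
$o{\left(c \right)} = -164 + c^{2} + c \left(16 + 702 c\right)$ ($o{\left(c \right)} = \left(c^{2} + \left(16 + 26 \cdot 27 c\right) c\right) - 164 = \left(c^{2} + \left(16 + 702 c\right) c\right) - 164 = \left(c^{2} + c \left(16 + 702 c\right)\right) - 164 = -164 + c^{2} + c \left(16 + 702 c\right)$)
$\frac{1}{o{\left(d \right)}} = \frac{1}{-164 + 16 \cdot \frac{552}{13} + 703 \left(\frac{552}{13}\right)^{2}} = \frac{1}{-164 + \frac{8832}{13} + 703 \cdot \frac{304704}{169}} = \frac{1}{-164 + \frac{8832}{13} + \frac{214206912}{169}} = \frac{1}{\frac{214294012}{169}} = \frac{169}{214294012}$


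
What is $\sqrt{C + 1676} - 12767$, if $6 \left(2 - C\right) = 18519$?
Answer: $-12767 + \frac{3 i \sqrt{626}}{2} \approx -12767.0 + 37.53 i$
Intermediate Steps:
$C = - \frac{6169}{2}$ ($C = 2 - \frac{6173}{2} = - \frac{6169}{2} \approx -3084.5$)
$\sqrt{C + 1676} - 12767 = \sqrt{- \frac{6169}{2} + 1676} - 12767 = \sqrt{- \frac{2817}{2}} - 12767 = \frac{3 i \sqrt{626}}{2} - 12767 = -12767 + \frac{3 i \sqrt{626}}{2}$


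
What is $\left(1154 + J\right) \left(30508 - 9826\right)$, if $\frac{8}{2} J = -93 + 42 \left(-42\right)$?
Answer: $\frac{28530819}{2} \approx 1.4265 \cdot 10^{7}$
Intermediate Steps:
$J = - \frac{1857}{4}$ ($J = \frac{-93 + 42 \left(-42\right)}{4} = \frac{-93 - 1764}{4} = \frac{1}{4} \left(-1857\right) = - \frac{1857}{4} \approx -464.25$)
$\left(1154 + J\right) \left(30508 - 9826\right) = \left(1154 - \frac{1857}{4}\right) \left(30508 - 9826\right) = \frac{2759}{4} \cdot 20682 = \frac{28530819}{2}$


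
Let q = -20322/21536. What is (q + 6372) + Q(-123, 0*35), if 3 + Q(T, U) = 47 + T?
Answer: 67752863/10768 ≈ 6292.1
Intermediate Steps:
q = -10161/10768 (q = -20322*1/21536 = -10161/10768 ≈ -0.94363)
Q(T, U) = 44 + T (Q(T, U) = -3 + (47 + T) = 44 + T)
(q + 6372) + Q(-123, 0*35) = (-10161/10768 + 6372) + (44 - 123) = 68603535/10768 - 79 = 67752863/10768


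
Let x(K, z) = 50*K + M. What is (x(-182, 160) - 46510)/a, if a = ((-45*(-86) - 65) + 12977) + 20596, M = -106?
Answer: -27858/18689 ≈ -1.4906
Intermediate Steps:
x(K, z) = -106 + 50*K (x(K, z) = 50*K - 106 = -106 + 50*K)
a = 37378 (a = ((3870 - 65) + 12977) + 20596 = (3805 + 12977) + 20596 = 16782 + 20596 = 37378)
(x(-182, 160) - 46510)/a = ((-106 + 50*(-182)) - 46510)/37378 = ((-106 - 9100) - 46510)*(1/37378) = (-9206 - 46510)*(1/37378) = -55716*1/37378 = -27858/18689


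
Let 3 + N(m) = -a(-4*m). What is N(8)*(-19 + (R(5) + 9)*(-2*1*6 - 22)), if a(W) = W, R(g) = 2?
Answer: -11397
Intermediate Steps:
N(m) = -3 + 4*m (N(m) = -3 - (-4)*m = -3 + 4*m)
N(8)*(-19 + (R(5) + 9)*(-2*1*6 - 22)) = (-3 + 4*8)*(-19 + (2 + 9)*(-2*1*6 - 22)) = (-3 + 32)*(-19 + 11*(-2*6 - 22)) = 29*(-19 + 11*(-12 - 22)) = 29*(-19 + 11*(-34)) = 29*(-19 - 374) = 29*(-393) = -11397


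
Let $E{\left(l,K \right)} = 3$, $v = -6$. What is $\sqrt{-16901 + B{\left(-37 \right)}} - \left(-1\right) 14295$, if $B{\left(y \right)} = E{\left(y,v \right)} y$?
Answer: $14295 + 2 i \sqrt{4253} \approx 14295.0 + 130.43 i$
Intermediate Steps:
$B{\left(y \right)} = 3 y$
$\sqrt{-16901 + B{\left(-37 \right)}} - \left(-1\right) 14295 = \sqrt{-16901 + 3 \left(-37\right)} - \left(-1\right) 14295 = \sqrt{-16901 - 111} - -14295 = \sqrt{-17012} + 14295 = 2 i \sqrt{4253} + 14295 = 14295 + 2 i \sqrt{4253}$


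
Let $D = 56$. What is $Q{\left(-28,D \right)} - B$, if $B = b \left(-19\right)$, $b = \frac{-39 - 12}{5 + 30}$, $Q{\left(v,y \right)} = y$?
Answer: $\frac{991}{35} \approx 28.314$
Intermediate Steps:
$b = - \frac{51}{35} \approx -1.4571$
$B = \frac{969}{35}$ ($B = \left(- \frac{51}{35}\right) \left(-19\right) = \frac{969}{35} \approx 27.686$)
$Q{\left(-28,D \right)} - B = 56 - \frac{969}{35} = \frac{991}{35}$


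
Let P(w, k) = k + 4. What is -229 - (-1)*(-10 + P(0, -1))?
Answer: -236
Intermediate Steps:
P(w, k) = 4 + k
-229 - (-1)*(-10 + P(0, -1)) = -229 - (-1)*(-10 + (4 - 1)) = -229 - (-1)*(-10 + 3) = -229 - (-1)*(-7) = -229 - 1*7 = -229 - 7 = -236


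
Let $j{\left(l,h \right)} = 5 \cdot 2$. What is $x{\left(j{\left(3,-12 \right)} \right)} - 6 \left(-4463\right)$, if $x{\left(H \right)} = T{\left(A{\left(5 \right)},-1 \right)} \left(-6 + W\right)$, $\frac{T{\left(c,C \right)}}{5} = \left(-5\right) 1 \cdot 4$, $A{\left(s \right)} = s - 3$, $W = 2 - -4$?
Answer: $26778$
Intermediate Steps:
$j{\left(l,h \right)} = 10$
$W = 6$ ($W = 2 + 4 = 6$)
$A{\left(s \right)} = -3 + s$ ($A{\left(s \right)} = s - 3 = -3 + s$)
$T{\left(c,C \right)} = -100$ ($T{\left(c,C \right)} = 5 \left(-5\right) 1 \cdot 4 = 5 \left(\left(-5\right) 4\right) = 5 \left(-20\right) = -100$)
$x{\left(H \right)} = 0$ ($x{\left(H \right)} = - 100 \left(-6 + 6\right) = \left(-100\right) 0 = 0$)
$x{\left(j{\left(3,-12 \right)} \right)} - 6 \left(-4463\right) = 0 - 6 \left(-4463\right) = 0 - -26778 = 0 + 26778 = 26778$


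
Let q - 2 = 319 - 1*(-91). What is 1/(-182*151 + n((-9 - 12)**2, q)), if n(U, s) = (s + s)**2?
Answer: 1/651494 ≈ 1.5349e-6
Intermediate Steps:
q = 412 (q = 2 + (319 - 1*(-91)) = 2 + (319 + 91) = 2 + 410 = 412)
n(U, s) = 4*s**2 (n(U, s) = (2*s)**2 = 4*s**2)
1/(-182*151 + n((-9 - 12)**2, q)) = 1/(-182*151 + 4*412**2) = 1/(-27482 + 4*169744) = 1/(-27482 + 678976) = 1/651494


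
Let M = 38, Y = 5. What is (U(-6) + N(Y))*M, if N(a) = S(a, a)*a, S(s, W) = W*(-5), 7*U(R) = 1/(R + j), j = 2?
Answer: -66519/14 ≈ -4751.4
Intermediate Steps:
U(R) = 1/(7*(2 + R)) (U(R) = 1/(7*(R + 2)) = 1/(7*(2 + R)))
S(s, W) = -5*W
N(a) = -5*a² (N(a) = (-5*a)*a = -5*a²)
(U(-6) + N(Y))*M = (1/(7*(2 - 6)) - 5*5²)*38 = ((⅐)/(-4) - 5*25)*38 = ((⅐)*(-¼) - 125)*38 = (-1/28 - 125)*38 = -3501/28*38 = -66519/14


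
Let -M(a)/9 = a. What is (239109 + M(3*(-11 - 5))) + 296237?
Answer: 535778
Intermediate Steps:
M(a) = -9*a
(239109 + M(3*(-11 - 5))) + 296237 = (239109 - 27*(-11 - 5)) + 296237 = (239109 - 27*(-16)) + 296237 = (239109 - 9*(-48)) + 296237 = (239109 + 432) + 296237 = 239541 + 296237 = 535778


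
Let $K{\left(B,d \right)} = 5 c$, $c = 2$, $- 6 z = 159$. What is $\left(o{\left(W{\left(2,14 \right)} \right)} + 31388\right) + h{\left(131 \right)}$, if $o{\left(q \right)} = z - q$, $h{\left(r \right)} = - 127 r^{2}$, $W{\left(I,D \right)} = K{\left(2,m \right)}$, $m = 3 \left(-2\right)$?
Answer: $- \frac{4296191}{2} \approx -2.1481 \cdot 10^{6}$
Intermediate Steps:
$z = - \frac{53}{2}$ ($z = \left(- \frac{1}{6}\right) 159 = - \frac{53}{2} \approx -26.5$)
$m = -6$
$K{\left(B,d \right)} = 10$ ($K{\left(B,d \right)} = 5 \cdot 2 = 10$)
$W{\left(I,D \right)} = 10$
$o{\left(q \right)} = - \frac{53}{2} - q$
$\left(o{\left(W{\left(2,14 \right)} \right)} + 31388\right) + h{\left(131 \right)} = \left(\left(- \frac{53}{2} - 10\right) + 31388\right) - 127 \cdot 131^{2} = \left(\left(- \frac{53}{2} - 10\right) + 31388\right) - 2179447 = \left(- \frac{73}{2} + 31388\right) - 2179447 = \frac{62703}{2} - 2179447 = - \frac{4296191}{2}$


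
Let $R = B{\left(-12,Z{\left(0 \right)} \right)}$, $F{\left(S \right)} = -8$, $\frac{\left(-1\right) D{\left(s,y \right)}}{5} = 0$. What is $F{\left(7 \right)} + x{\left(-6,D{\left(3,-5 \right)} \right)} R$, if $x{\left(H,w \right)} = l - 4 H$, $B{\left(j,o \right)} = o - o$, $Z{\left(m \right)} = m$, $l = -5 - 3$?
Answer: $-8$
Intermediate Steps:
$l = -8$ ($l = -5 - 3 = -8$)
$D{\left(s,y \right)} = 0$ ($D{\left(s,y \right)} = \left(-5\right) 0 = 0$)
$B{\left(j,o \right)} = 0$
$x{\left(H,w \right)} = -8 - 4 H$
$R = 0$
$F{\left(7 \right)} + x{\left(-6,D{\left(3,-5 \right)} \right)} R = -8 + \left(-8 - -24\right) 0 = -8 + \left(-8 + 24\right) 0 = -8 + 16 \cdot 0 = -8 + 0 = -8$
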